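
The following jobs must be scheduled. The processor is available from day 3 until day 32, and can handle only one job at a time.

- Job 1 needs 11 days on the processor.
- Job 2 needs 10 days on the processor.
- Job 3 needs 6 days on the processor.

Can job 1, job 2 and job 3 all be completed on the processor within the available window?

The processor window is 32 − 3 = 29 days.
Running back to back, the jobs need 11 + 10 + 6 = 27 days on the processor.
Since 27 ≤ 29, they fit within the window.

Yes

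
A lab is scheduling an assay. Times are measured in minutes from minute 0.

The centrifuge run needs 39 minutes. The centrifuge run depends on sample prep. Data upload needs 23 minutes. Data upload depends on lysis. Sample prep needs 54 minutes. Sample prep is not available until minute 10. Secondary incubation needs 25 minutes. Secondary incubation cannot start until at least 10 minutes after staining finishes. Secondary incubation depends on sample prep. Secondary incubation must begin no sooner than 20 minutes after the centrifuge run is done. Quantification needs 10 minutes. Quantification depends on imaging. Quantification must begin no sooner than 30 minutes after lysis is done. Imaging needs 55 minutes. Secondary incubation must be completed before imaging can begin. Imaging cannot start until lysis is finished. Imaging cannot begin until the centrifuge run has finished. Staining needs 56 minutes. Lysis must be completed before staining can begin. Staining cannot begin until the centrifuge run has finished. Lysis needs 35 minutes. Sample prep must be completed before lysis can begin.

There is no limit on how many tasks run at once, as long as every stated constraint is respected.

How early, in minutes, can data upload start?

99

After its own release at minute 10, sample prep can start at minute 10 and finishes at minute 64.
After sample prep (finishes minute 64), lysis can start at minute 64 and finishes at minute 99.
Data upload waits on lysis (finishes minute 99), so the earliest it can start is minute 99.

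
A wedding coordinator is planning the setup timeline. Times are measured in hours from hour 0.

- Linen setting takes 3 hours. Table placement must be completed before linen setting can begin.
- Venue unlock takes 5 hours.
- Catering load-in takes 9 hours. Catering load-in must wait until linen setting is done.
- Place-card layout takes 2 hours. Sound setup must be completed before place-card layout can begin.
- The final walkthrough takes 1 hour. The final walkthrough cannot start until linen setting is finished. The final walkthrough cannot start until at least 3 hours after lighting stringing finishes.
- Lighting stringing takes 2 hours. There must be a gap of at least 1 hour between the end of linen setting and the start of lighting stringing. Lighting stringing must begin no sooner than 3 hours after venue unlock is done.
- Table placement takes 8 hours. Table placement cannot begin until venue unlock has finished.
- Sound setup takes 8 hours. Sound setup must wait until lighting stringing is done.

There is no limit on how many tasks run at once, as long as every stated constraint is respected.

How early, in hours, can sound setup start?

Venue unlock can start immediately at hour 0; it finishes at hour 5.
After venue unlock (finishes hour 5), table placement can start at hour 5 and finishes at hour 13.
After table placement (finishes hour 13), linen setting can start at hour 13 and finishes at hour 16.
Lighting stringing needs all of linen setting (finishes hour 16, plus 1-hour gap → hour 17); venue unlock (finishes hour 5, plus 3-hour gap → hour 8). That puts its earliest start at hour 17; it finishes at 17 + 2 = hour 19.
Sound setup waits on lighting stringing (finishes hour 19), so the earliest it can start is hour 19.

19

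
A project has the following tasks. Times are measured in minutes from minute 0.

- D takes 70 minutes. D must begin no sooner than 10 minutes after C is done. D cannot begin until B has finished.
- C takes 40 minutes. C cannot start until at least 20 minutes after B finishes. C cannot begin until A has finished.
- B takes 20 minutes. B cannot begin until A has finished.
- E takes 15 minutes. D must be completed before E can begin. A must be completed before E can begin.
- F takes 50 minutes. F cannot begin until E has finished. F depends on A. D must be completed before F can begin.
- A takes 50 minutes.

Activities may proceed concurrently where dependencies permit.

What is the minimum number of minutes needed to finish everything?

275

A can start immediately at minute 0; it finishes at minute 50.
After A (finishes minute 50), B can start at minute 50 and finishes at minute 70.
C has to wait for B (finishes minute 70, plus 20-minute gap → minute 90); A (finishes minute 50). The latest of these is minute 90, so C runs minute 90 to 90 + 40 = minute 130.
D cannot start until C (finishes minute 130, plus 10-minute gap → minute 140); B (finishes minute 70). The controlling bound is minute 140, so D finishes at 140 + 70 = minute 210.
For E: D (finishes minute 210); A (finishes minute 50). Taking the maximum gives a start of minute 210, and it finishes at 210 + 15 = minute 225.
For F: E (finishes minute 225); A (finishes minute 50); D (finishes minute 210). Taking the maximum gives a start of minute 225, and it finishes at 225 + 50 = minute 275.
All tasks are finished once the last one completes. Finish times: A at 50, B at 70, C at 130, D at 210, E at 225, F at 275. The latest is minute 275.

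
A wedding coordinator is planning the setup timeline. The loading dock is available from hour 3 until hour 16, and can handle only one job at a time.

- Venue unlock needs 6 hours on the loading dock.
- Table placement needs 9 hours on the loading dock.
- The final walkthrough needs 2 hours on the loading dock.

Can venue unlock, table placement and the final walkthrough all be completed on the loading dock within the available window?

The loading dock window is 16 − 3 = 13 hours.
Running back to back, the jobs need 6 + 9 + 2 = 17 hours on the loading dock.
Since 17 > 13, they cannot all fit.

No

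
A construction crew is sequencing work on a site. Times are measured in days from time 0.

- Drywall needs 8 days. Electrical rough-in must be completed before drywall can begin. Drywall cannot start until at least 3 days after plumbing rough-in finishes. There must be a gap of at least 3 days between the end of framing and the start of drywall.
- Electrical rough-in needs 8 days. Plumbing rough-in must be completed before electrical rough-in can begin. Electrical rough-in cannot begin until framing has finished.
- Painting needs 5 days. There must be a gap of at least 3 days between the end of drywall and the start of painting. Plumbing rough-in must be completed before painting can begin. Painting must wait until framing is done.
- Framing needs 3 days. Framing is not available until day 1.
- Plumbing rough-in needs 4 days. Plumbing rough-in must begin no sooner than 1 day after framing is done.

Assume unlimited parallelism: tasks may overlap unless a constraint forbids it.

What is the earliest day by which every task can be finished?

33

Framing cannot begin until its own release at day 1. It runs from day 1 to 1 + 3 = day 4.
After framing (finishes day 4, plus 1-day gap → day 5), plumbing rough-in can start at day 5 and finishes at day 9.
Electrical rough-in needs all of plumbing rough-in (finishes day 9); framing (finishes day 4). That puts its earliest start at day 9; it finishes at 9 + 8 = day 17.
For drywall: electrical rough-in (finishes day 17); plumbing rough-in (finishes day 9, plus 3-day gap → day 12); framing (finishes day 4, plus 3-day gap → day 7). Taking the maximum gives a start of day 17, and it finishes at 17 + 8 = day 25.
Painting needs all of drywall (finishes day 25, plus 3-day gap → day 28); plumbing rough-in (finishes day 9); framing (finishes day 4). That puts its earliest start at day 28; it finishes at 28 + 5 = day 33.
All tasks are finished once the last one completes. Finish times: Framing at 4, Plumbing rough-in at 9, Electrical rough-in at 17, Drywall at 25, Painting at 33. The latest is day 33.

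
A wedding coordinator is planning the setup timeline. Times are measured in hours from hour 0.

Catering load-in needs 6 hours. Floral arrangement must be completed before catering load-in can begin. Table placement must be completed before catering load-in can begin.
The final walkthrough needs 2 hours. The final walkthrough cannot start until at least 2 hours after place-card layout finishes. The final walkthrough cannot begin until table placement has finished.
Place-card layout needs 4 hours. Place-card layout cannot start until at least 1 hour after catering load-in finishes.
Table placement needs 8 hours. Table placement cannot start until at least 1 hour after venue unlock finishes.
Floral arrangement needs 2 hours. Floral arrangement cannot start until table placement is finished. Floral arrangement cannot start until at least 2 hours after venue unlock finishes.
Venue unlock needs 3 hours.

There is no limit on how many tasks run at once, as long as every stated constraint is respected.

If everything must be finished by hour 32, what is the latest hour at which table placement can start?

7

The final walkthrough must finish by hour 32; it takes 2 hours, so it must start by 32 − 2 = hour 30.
Since the final walkthrough (must start by hour 30, minus 2-hour gap → hour 28) depends on it, place-card layout must finish by hour 28. Backing off its 4-hour duration gives a latest start of hour 24.
Since place-card layout (must start by hour 24, minus 1-hour gap → hour 23) depends on it, catering load-in must finish by hour 23. Backing off its 6-hour duration gives a latest start of hour 17.
Since catering load-in (must start by hour 17) depends on it, floral arrangement must finish by hour 17. Backing off its 2-hour duration gives a latest start of hour 15.
Table placement has several dependents: floral arrangement (must start by hour 15); catering load-in (must start by hour 17); the final walkthrough (must start by hour 30). The earliest of those limits is hour 15, so table placement must start by 15 − 8 = hour 7.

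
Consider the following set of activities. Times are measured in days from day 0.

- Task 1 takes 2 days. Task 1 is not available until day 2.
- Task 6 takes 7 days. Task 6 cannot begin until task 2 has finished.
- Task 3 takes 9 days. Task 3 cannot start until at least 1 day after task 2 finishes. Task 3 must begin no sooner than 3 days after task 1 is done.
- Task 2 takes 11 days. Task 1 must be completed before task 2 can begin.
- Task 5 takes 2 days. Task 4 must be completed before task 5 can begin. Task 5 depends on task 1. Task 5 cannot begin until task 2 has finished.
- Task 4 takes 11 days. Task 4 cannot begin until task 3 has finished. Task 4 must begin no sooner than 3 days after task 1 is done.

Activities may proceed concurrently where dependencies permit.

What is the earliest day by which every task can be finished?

Task 1 waits on its own release at day 2, so it starts at day 2 and finishes at 2 + 2 = day 4.
Task 2 waits on task 1 (finishes day 4), so it starts at day 4 and finishes at 4 + 11 = day 15.
After task 2 (finishes day 15), task 6 can start at day 15 and finishes at day 22.
Task 3 cannot start until task 2 (finishes day 15, plus 1-day gap → day 16); task 1 (finishes day 4, plus 3-day gap → day 7). The controlling bound is day 16, so task 3 finishes at 16 + 9 = day 25.
For task 4: task 3 (finishes day 25); task 1 (finishes day 4, plus 3-day gap → day 7). Taking the maximum gives a start of day 25, and it finishes at 25 + 11 = day 36.
For task 5: task 4 (finishes day 36); task 1 (finishes day 4); task 2 (finishes day 15). Taking the maximum gives a start of day 36, and it finishes at 36 + 2 = day 38.
All tasks are finished once the last one completes. Finish times: Task 1 at 4, Task 2 at 15, Task 3 at 25, Task 4 at 36, Task 5 at 38, Task 6 at 22. The latest is day 38.

38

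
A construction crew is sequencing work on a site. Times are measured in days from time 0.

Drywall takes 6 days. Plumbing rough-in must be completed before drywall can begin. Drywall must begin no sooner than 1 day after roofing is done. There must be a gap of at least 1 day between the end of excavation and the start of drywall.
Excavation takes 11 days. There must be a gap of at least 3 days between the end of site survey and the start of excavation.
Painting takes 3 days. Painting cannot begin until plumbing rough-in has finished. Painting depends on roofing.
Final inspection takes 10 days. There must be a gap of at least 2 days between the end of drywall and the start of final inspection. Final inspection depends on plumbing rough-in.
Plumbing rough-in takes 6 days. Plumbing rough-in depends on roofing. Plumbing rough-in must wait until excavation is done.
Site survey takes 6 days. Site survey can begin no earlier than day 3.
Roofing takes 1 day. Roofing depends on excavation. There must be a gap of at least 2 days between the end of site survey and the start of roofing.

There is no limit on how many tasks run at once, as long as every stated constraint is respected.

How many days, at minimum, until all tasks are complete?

Site survey cannot begin until its own release at day 3. It runs from day 3 to 3 + 6 = day 9.
Excavation waits on site survey (finishes day 9, plus 3-day gap → day 12), so it starts at day 12 and finishes at 12 + 11 = day 23.
Roofing needs all of excavation (finishes day 23); site survey (finishes day 9, plus 2-day gap → day 11). That puts its earliest start at day 23; it finishes at 23 + 1 = day 24.
Plumbing rough-in cannot start until roofing (finishes day 24); excavation (finishes day 23). The controlling bound is day 24, so plumbing rough-in finishes at 24 + 6 = day 30.
Painting needs all of plumbing rough-in (finishes day 30); roofing (finishes day 24). That puts its earliest start at day 30; it finishes at 30 + 3 = day 33.
Drywall cannot start until plumbing rough-in (finishes day 30); roofing (finishes day 24, plus 1-day gap → day 25); excavation (finishes day 23, plus 1-day gap → day 24). The controlling bound is day 30, so drywall finishes at 30 + 6 = day 36.
Final inspection has to wait for drywall (finishes day 36, plus 2-day gap → day 38); plumbing rough-in (finishes day 30). The latest of these is day 38, so final inspection runs day 38 to 38 + 10 = day 48.
All tasks are finished once the last one completes. Finish times: Site survey at 9, Excavation at 23, Roofing at 24, Plumbing rough-in at 30, Drywall at 36, Painting at 33, Final inspection at 48. The latest is day 48.

48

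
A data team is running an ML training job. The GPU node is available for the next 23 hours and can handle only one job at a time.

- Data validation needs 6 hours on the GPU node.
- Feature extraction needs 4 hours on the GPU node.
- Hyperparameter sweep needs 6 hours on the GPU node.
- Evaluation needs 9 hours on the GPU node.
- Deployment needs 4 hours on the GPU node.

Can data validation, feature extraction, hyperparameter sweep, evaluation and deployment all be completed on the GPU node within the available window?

No

Running back to back, the jobs need 6 + 4 + 6 + 9 + 4 = 29 hours on the GPU node.
Since 29 > 23, they cannot all fit.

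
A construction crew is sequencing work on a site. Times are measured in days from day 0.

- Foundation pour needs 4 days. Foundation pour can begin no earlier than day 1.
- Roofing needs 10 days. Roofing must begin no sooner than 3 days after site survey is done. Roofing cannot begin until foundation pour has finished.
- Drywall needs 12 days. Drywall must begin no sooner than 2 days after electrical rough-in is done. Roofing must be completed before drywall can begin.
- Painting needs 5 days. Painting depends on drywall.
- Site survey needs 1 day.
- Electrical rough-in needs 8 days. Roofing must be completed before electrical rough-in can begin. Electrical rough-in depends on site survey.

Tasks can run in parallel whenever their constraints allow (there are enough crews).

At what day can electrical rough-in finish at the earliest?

After its own release at day 1, foundation pour can start at day 1 and finishes at day 5.
Site survey can start immediately at day 0; it finishes at day 1.
Roofing needs all of site survey (finishes day 1, plus 3-day gap → day 4); foundation pour (finishes day 5). That puts its earliest start at day 5; it finishes at 5 + 10 = day 15.
For electrical rough-in: roofing (finishes day 15); site survey (finishes day 1). Taking the maximum gives a start of day 15, and it finishes at 15 + 8 = day 23.

23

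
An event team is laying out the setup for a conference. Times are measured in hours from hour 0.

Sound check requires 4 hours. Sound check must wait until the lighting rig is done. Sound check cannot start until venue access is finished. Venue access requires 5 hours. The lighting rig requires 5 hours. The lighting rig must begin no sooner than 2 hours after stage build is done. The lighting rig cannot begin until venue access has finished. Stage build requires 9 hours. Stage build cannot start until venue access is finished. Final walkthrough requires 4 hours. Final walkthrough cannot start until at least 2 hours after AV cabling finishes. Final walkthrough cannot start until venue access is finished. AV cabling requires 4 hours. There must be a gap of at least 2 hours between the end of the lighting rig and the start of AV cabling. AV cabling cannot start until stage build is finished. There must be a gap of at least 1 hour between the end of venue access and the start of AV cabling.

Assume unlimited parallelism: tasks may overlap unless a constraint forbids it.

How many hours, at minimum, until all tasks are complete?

33

Nothing blocks venue access, so it runs from hour 0 to hour 5.
Stage build waits on venue access (finishes hour 5), so it starts at hour 5 and finishes at 5 + 9 = hour 14.
The lighting rig cannot start until stage build (finishes hour 14, plus 2-hour gap → hour 16); venue access (finishes hour 5). The controlling bound is hour 16, so the lighting rig finishes at 16 + 5 = hour 21.
Sound check needs all of the lighting rig (finishes hour 21); venue access (finishes hour 5). That puts its earliest start at hour 21; it finishes at 21 + 4 = hour 25.
AV cabling has to wait for the lighting rig (finishes hour 21, plus 2-hour gap → hour 23); stage build (finishes hour 14); venue access (finishes hour 5, plus 1-hour gap → hour 6). The latest of these is hour 23, so AV cabling runs hour 23 to 23 + 4 = hour 27.
For final walkthrough: AV cabling (finishes hour 27, plus 2-hour gap → hour 29); venue access (finishes hour 5). Taking the maximum gives a start of hour 29, and it finishes at 29 + 4 = hour 33.
All tasks are finished once the last one completes. Finish times: Venue access at 5, Stage build at 14, The lighting rig at 21, AV cabling at 27, Sound check at 25, Final walkthrough at 33. The latest is hour 33.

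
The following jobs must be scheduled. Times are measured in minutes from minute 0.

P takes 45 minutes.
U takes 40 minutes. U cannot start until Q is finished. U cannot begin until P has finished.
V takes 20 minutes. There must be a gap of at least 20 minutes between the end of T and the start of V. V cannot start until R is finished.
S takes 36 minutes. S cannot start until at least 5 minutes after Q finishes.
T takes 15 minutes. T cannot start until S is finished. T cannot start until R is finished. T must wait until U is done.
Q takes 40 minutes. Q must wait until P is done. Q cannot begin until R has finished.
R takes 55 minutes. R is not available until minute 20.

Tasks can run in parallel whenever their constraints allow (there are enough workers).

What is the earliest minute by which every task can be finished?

211

After its own release at minute 20, R can start at minute 20 and finishes at minute 75.
Nothing blocks P, so it runs from minute 0 to minute 45.
Q cannot start until P (finishes minute 45); R (finishes minute 75). The controlling bound is minute 75, so Q finishes at 75 + 40 = minute 115.
U cannot start until Q (finishes minute 115); P (finishes minute 45). The controlling bound is minute 115, so U finishes at 115 + 40 = minute 155.
S cannot begin until Q (finishes minute 115, plus 5-minute gap → minute 120). It runs from minute 120 to 120 + 36 = minute 156.
T has to wait for S (finishes minute 156); R (finishes minute 75); U (finishes minute 155). The latest of these is minute 156, so T runs minute 156 to 156 + 15 = minute 171.
V needs all of T (finishes minute 171, plus 20-minute gap → minute 191); R (finishes minute 75). That puts its earliest start at minute 191; it finishes at 191 + 20 = minute 211.
All tasks are finished once the last one completes. Finish times: P at 45, Q at 115, R at 75, S at 156, T at 171, U at 155, V at 211. The latest is minute 211.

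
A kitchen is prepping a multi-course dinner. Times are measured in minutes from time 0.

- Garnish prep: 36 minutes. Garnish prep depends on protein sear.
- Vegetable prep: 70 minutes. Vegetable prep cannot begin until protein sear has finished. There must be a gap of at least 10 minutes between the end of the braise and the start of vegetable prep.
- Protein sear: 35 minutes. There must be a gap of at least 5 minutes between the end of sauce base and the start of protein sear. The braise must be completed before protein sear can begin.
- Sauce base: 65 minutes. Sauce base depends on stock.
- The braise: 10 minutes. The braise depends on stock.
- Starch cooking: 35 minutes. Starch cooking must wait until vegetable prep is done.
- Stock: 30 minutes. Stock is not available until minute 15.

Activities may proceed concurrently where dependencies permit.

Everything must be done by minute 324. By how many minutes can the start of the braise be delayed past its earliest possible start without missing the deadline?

129

Stock waits on its own release at minute 15, so it starts at minute 15 and finishes at 15 + 30 = minute 45.
The braise waits on stock (finishes minute 45), so it starts at minute 45 and finishes at 45 + 10 = minute 55.

Working backward from the deadline:
Starch cooking must finish by minute 324; it takes 35 minutes, so it must start by 324 − 35 = minute 289.
Vegetable prep feeds into starch cooking (must start by minute 289); so vegetable prep must finish by minute 289 and therefore start by minute 219.
Garnish prep has no dependents, so it just needs to finish by minute 324. Starting by 324 − 36 = minute 288 achieves that.
For protein sear: vegetable prep (must start by minute 219); garnish prep (must start by minute 288). The most restrictive is minute 219; with a 35-minute duration, protein sear must start by minute 184.
The braise has several dependents: protein sear (must start by minute 184); vegetable prep (must start by minute 219, minus 10-minute gap → minute 209). The earliest of those limits is minute 184, so the braise must start by 184 − 10 = minute 174.
So the braise can start as early as minute 45 and as late as minute 174, giving 174 − 45 = 129 minutes of slack.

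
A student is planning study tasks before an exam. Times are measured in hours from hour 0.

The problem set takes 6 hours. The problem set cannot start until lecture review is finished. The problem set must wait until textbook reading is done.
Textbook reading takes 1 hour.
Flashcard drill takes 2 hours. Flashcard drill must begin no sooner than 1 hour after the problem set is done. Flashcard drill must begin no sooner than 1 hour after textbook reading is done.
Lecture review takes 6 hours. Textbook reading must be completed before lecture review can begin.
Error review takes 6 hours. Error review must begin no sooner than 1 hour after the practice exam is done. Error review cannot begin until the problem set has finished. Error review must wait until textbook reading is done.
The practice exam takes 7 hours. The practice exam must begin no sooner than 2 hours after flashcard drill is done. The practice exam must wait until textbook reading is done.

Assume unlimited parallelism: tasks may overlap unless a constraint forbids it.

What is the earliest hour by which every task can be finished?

Nothing blocks textbook reading, so it runs from hour 0 to hour 1.
After textbook reading (finishes hour 1), lecture review can start at hour 1 and finishes at hour 7.
The problem set needs all of lecture review (finishes hour 7); textbook reading (finishes hour 1). That puts its earliest start at hour 7; it finishes at 7 + 6 = hour 13.
For flashcard drill: the problem set (finishes hour 13, plus 1-hour gap → hour 14); textbook reading (finishes hour 1, plus 1-hour gap → hour 2). Taking the maximum gives a start of hour 14, and it finishes at 14 + 2 = hour 16.
The practice exam needs all of flashcard drill (finishes hour 16, plus 2-hour gap → hour 18); textbook reading (finishes hour 1). That puts its earliest start at hour 18; it finishes at 18 + 7 = hour 25.
Error review needs all of the practice exam (finishes hour 25, plus 1-hour gap → hour 26); the problem set (finishes hour 13); textbook reading (finishes hour 1). That puts its earliest start at hour 26; it finishes at 26 + 6 = hour 32.
All tasks are finished once the last one completes. Finish times: Textbook reading at 1, Lecture review at 7, The problem set at 13, Flashcard drill at 16, The practice exam at 25, Error review at 32. The latest is hour 32.

32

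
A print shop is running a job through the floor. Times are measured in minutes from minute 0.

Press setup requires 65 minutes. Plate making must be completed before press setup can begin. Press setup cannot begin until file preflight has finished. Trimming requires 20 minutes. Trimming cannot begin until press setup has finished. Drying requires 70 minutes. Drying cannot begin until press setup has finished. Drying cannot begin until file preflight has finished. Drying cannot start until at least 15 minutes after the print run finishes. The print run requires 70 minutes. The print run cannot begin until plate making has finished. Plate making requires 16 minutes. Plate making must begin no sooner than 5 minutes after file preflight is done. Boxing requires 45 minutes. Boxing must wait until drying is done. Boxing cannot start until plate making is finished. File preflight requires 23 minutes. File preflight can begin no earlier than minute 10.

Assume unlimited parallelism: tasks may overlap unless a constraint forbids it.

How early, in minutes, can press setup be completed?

119

File preflight waits on its own release at minute 10, so it starts at minute 10 and finishes at 10 + 23 = minute 33.
Plate making waits on file preflight (finishes minute 33, plus 5-minute gap → minute 38), so it starts at minute 38 and finishes at 38 + 16 = minute 54.
Press setup cannot start until plate making (finishes minute 54); file preflight (finishes minute 33). The controlling bound is minute 54, so press setup finishes at 54 + 65 = minute 119.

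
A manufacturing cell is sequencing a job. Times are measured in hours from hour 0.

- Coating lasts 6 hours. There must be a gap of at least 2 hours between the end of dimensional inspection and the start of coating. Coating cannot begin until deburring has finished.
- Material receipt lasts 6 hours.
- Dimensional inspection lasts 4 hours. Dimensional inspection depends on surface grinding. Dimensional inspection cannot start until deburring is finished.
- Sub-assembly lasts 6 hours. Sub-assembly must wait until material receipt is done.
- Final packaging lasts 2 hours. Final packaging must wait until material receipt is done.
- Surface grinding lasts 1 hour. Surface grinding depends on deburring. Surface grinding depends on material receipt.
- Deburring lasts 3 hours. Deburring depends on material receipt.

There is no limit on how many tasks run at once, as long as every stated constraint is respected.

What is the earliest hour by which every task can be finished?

Nothing blocks material receipt, so it runs from hour 0 to hour 6.
Final packaging waits on material receipt (finishes hour 6), so it starts at hour 6 and finishes at 6 + 2 = hour 8.
Sub-assembly cannot begin until material receipt (finishes hour 6). It runs from hour 6 to 6 + 6 = hour 12.
After material receipt (finishes hour 6), deburring can start at hour 6 and finishes at hour 9.
Surface grinding cannot start until deburring (finishes hour 9); material receipt (finishes hour 6). The controlling bound is hour 9, so surface grinding finishes at 9 + 1 = hour 10.
Dimensional inspection needs all of surface grinding (finishes hour 10); deburring (finishes hour 9). That puts its earliest start at hour 10; it finishes at 10 + 4 = hour 14.
Coating needs all of dimensional inspection (finishes hour 14, plus 2-hour gap → hour 16); deburring (finishes hour 9). That puts its earliest start at hour 16; it finishes at 16 + 6 = hour 22.
All tasks are finished once the last one completes. Finish times: Material receipt at 6, Deburring at 9, Surface grinding at 10, Dimensional inspection at 14, Coating at 22, Sub-assembly at 12, Final packaging at 8. The latest is hour 22.

22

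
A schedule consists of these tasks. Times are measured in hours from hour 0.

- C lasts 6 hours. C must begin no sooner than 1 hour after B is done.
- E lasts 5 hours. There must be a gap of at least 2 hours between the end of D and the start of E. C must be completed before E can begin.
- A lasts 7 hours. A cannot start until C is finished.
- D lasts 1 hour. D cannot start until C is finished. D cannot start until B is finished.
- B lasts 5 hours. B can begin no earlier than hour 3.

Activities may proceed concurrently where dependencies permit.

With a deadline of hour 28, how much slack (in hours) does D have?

5

B waits on its own release at hour 3, so it starts at hour 3 and finishes at 3 + 5 = hour 8.
C cannot begin until B (finishes hour 8, plus 1-hour gap → hour 9). It runs from hour 9 to 9 + 6 = hour 15.
For D: C (finishes hour 15); B (finishes hour 8). Taking the maximum gives a start of hour 15, and it finishes at 15 + 1 = hour 16.

Working backward from the deadline:
E has no dependents, so it just needs to finish by hour 28. Starting by 28 − 5 = hour 23 achieves that.
Since E (must start by hour 23, minus 2-hour gap → hour 21) depends on it, D must finish by hour 21. Backing off its 1-hour duration gives a latest start of hour 20.
So D can start as early as hour 15 and as late as hour 20, giving 20 − 15 = 5 hours of slack.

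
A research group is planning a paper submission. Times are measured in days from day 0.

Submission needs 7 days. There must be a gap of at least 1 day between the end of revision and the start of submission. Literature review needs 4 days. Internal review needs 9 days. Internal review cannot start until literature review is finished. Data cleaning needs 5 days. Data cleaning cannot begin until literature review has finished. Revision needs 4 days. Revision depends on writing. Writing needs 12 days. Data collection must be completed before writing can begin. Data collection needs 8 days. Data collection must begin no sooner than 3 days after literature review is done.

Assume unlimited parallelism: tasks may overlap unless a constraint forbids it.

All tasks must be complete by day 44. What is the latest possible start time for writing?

Submission has no dependents, so it just needs to finish by day 44. Starting by 44 − 7 = day 37 achieves that.
Since submission (must start by day 37, minus 1-day gap → day 36) depends on it, revision must finish by day 36. Backing off its 4-day duration gives a latest start of day 32.
Since revision (must start by day 32) depends on it, writing must finish by day 32. Backing off its 12-day duration gives a latest start of day 20.

20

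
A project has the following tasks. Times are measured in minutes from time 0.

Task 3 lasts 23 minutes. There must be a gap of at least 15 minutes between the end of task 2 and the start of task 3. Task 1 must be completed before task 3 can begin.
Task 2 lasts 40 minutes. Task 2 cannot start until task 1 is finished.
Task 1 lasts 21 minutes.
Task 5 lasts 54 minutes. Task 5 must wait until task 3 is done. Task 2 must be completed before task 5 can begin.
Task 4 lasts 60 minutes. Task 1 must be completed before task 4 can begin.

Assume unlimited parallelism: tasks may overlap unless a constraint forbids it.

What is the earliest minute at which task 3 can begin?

76

Task 1 has no prerequisites, so it starts at minute 0 and finishes at minute 21.
Task 2 waits on task 1 (finishes minute 21), so it starts at minute 21 and finishes at 21 + 40 = minute 61.
Task 3 waits on task 2 (finishes minute 61, plus 15-minute gap → minute 76); task 1 (finishes minute 21). The latest of these is minute 76, which is the earliest task 3 can start.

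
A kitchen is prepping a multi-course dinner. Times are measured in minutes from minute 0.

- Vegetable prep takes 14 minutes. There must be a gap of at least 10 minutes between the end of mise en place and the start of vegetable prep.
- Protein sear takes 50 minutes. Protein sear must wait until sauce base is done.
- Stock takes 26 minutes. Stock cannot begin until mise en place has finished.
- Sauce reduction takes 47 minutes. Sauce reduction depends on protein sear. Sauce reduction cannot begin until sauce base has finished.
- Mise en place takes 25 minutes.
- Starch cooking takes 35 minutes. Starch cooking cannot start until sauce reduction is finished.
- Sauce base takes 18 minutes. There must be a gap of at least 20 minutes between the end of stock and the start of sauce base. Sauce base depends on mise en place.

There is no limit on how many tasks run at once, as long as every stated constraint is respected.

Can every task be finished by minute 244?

Mise en place can start immediately at minute 0; it finishes at minute 25.
Vegetable prep cannot begin until mise en place (finishes minute 25, plus 10-minute gap → minute 35). It runs from minute 35 to 35 + 14 = minute 49.
Stock waits on mise en place (finishes minute 25), so it starts at minute 25 and finishes at 25 + 26 = minute 51.
For sauce base: stock (finishes minute 51, plus 20-minute gap → minute 71); mise en place (finishes minute 25). Taking the maximum gives a start of minute 71, and it finishes at 71 + 18 = minute 89.
After sauce base (finishes minute 89), protein sear can start at minute 89 and finishes at minute 139.
Sauce reduction has to wait for protein sear (finishes minute 139); sauce base (finishes minute 89). The latest of these is minute 139, so sauce reduction runs minute 139 to 139 + 47 = minute 186.
After sauce reduction (finishes minute 186), starch cooking can start at minute 186 and finishes at minute 221.
Every task is finished by minute 221, which is no later than the deadline of 244, so the schedule is feasible.

Yes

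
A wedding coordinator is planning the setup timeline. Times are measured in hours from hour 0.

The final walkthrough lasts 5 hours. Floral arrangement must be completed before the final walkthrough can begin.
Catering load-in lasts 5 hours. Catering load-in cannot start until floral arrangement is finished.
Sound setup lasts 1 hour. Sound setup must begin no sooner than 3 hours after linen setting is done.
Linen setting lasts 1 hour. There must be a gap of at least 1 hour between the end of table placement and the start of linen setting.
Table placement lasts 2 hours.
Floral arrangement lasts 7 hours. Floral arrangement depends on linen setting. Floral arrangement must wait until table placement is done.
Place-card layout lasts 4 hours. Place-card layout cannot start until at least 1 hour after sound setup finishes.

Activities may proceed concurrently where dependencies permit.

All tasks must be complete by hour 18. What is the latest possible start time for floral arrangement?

Nothing follows catering load-in; the deadline of hour 18 is its only limit. It must start by 18 − 5 = hour 13.
Nothing follows the final walkthrough; the deadline of hour 18 is its only limit. It must start by 18 − 5 = hour 13.
Floral arrangement must finish in time for catering load-in (must start by hour 13); the final walkthrough (must start by hour 13). The tightest is hour 13, so floral arrangement must start by 13 − 7 = hour 6.

6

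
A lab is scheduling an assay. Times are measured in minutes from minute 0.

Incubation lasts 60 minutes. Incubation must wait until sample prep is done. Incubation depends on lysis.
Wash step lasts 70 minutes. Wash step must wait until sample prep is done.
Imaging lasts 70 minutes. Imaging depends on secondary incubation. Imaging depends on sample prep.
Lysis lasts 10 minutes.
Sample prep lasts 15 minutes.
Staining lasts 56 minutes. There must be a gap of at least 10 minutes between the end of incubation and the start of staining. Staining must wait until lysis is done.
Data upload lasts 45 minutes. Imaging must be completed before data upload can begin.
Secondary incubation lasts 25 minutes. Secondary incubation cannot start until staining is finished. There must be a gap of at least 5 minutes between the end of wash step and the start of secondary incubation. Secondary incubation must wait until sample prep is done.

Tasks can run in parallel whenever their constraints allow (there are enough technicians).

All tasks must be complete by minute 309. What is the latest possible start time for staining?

Nothing follows data upload; the deadline of minute 309 is its only limit. It must start by 309 − 45 = minute 264.
Imaging must finish before data upload (must start by minute 264). With a 70-minute duration, imaging must start by 264 − 70 = minute 194.
Secondary incubation has to be done before imaging (must start by minute 194). That means finishing by minute 194, i.e. starting by 194 − 25 = minute 169.
Since secondary incubation (must start by minute 169) depends on it, staining must finish by minute 169. Backing off its 56-minute duration gives a latest start of minute 113.

113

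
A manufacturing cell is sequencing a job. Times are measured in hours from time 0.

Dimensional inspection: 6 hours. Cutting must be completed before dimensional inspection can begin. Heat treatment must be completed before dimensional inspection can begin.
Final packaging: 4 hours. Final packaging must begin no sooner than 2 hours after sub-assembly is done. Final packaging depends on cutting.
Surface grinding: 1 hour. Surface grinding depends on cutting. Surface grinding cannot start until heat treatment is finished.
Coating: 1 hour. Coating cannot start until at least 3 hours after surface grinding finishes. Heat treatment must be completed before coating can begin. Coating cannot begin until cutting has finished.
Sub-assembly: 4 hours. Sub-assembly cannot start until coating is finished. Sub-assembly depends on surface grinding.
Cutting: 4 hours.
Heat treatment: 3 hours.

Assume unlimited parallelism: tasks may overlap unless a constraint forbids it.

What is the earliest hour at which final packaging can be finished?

Heat treatment can start immediately at hour 0; it finishes at hour 3.
Cutting can start immediately at hour 0; it finishes at hour 4.
For surface grinding: cutting (finishes hour 4); heat treatment (finishes hour 3). Taking the maximum gives a start of hour 4, and it finishes at 4 + 1 = hour 5.
Coating needs all of surface grinding (finishes hour 5, plus 3-hour gap → hour 8); heat treatment (finishes hour 3); cutting (finishes hour 4). That puts its earliest start at hour 8; it finishes at 8 + 1 = hour 9.
Sub-assembly cannot start until coating (finishes hour 9); surface grinding (finishes hour 5). The controlling bound is hour 9, so sub-assembly finishes at 9 + 4 = hour 13.
Final packaging has to wait for sub-assembly (finishes hour 13, plus 2-hour gap → hour 15); cutting (finishes hour 4). The latest of these is hour 15, so final packaging runs hour 15 to 15 + 4 = hour 19.

19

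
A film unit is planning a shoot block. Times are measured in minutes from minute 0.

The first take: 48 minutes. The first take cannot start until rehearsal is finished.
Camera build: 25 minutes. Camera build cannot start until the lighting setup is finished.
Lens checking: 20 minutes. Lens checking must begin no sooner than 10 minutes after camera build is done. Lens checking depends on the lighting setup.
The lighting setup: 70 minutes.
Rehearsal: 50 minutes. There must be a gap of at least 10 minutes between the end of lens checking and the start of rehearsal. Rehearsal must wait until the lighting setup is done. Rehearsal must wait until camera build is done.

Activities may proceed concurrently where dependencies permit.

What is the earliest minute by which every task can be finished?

233

Nothing blocks the lighting setup, so it runs from minute 0 to minute 70.
Camera build cannot begin until the lighting setup (finishes minute 70). It runs from minute 70 to 70 + 25 = minute 95.
Lens checking has to wait for camera build (finishes minute 95, plus 10-minute gap → minute 105); the lighting setup (finishes minute 70). The latest of these is minute 105, so lens checking runs minute 105 to 105 + 20 = minute 125.
For rehearsal: lens checking (finishes minute 125, plus 10-minute gap → minute 135); the lighting setup (finishes minute 70); camera build (finishes minute 95). Taking the maximum gives a start of minute 135, and it finishes at 135 + 50 = minute 185.
After rehearsal (finishes minute 185), the first take can start at minute 185 and finishes at minute 233.
All tasks are finished once the last one completes. Finish times: The lighting setup at 70, Camera build at 95, Lens checking at 125, Rehearsal at 185, The first take at 233. The latest is minute 233.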